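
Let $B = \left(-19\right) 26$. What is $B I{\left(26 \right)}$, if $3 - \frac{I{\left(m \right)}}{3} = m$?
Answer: $34086$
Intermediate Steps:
$I{\left(m \right)} = 9 - 3 m$
$B = -494$
$B I{\left(26 \right)} = - 494 \left(9 - 78\right) = \left(-494\right) \left(-69\right) = 34086$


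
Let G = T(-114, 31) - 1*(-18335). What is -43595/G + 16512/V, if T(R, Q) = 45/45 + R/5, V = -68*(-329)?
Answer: -841149727/512128638 ≈ -1.6425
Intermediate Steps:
V = 22372
T(R, Q) = 1 + R/5 (T(R, Q) = 45*(1/45) + R*(1/5) = 1 + R/5)
G = 91566/5 (G = (1 + (1/5)*(-114)) - 1*(-18335) = (1 - 114/5) + 18335 = -109/5 + 18335 = 91566/5 ≈ 18313.)
-43595/G + 16512/V = -43595/91566/5 + 16512/22372 = -43595*5/91566 + 16512*(1/22372) = -217975/91566 + 4128/5593 = -841149727/512128638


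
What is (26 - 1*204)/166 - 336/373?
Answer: -61085/30959 ≈ -1.9731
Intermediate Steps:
(26 - 1*204)/166 - 336/373 = (26 - 204)*(1/166) - 336*1/373 = -178*1/166 - 336/373 = -89/83 - 336/373 = -61085/30959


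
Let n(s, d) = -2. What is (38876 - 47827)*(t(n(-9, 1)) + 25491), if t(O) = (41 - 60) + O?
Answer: -227981970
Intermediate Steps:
t(O) = -19 + O
(38876 - 47827)*(t(n(-9, 1)) + 25491) = (38876 - 47827)*((-19 - 2) + 25491) = -8951*(-21 + 25491) = -8951*25470 = -227981970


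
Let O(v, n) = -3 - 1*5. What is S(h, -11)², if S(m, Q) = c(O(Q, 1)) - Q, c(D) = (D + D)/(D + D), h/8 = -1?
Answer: 144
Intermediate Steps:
h = -8 (h = 8*(-1) = -8)
O(v, n) = -8 (O(v, n) = -3 - 5 = -8)
c(D) = 1 (c(D) = (2*D)/((2*D)) = (2*D)*(1/(2*D)) = 1)
S(m, Q) = 1 - Q
S(h, -11)² = (1 - 1*(-11))² = (1 + 11)² = 12² = 144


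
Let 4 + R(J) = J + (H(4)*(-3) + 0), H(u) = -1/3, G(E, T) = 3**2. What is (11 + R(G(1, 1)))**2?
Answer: 289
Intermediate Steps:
G(E, T) = 9
H(u) = -1/3 (H(u) = -1*1/3 = -1/3)
R(J) = -3 + J (R(J) = -4 + (J + (-1/3*(-3) + 0)) = -4 + (J + (1 + 0)) = -4 + (J + 1) = -4 + (1 + J) = -3 + J)
(11 + R(G(1, 1)))**2 = (11 + (-3 + 9))**2 = (11 + 6)**2 = 17**2 = 289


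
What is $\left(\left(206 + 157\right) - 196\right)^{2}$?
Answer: $27889$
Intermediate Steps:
$\left(\left(206 + 157\right) - 196\right)^{2} = \left(363 - 196\right)^{2} = 167^{2} = 27889$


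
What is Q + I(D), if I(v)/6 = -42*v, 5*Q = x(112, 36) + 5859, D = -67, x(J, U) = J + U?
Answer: 90427/5 ≈ 18085.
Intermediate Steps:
Q = 6007/5 (Q = ((112 + 36) + 5859)/5 = (148 + 5859)/5 = (1/5)*6007 = 6007/5 ≈ 1201.4)
I(v) = -252*v (I(v) = 6*(-42*v) = -252*v)
Q + I(D) = 6007/5 - 252*(-67) = 6007/5 + 16884 = 90427/5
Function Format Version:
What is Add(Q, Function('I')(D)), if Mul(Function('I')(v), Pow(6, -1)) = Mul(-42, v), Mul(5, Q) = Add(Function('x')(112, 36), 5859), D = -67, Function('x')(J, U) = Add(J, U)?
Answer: Rational(90427, 5) ≈ 18085.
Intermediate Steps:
Q = Rational(6007, 5) (Q = Mul(Rational(1, 5), Add(Add(112, 36), 5859)) = Mul(Rational(1, 5), Add(148, 5859)) = Mul(Rational(1, 5), 6007) = Rational(6007, 5) ≈ 1201.4)
Function('I')(v) = Mul(-252, v) (Function('I')(v) = Mul(6, Mul(-42, v)) = Mul(-252, v))
Add(Q, Function('I')(D)) = Add(Rational(6007, 5), Mul(-252, -67)) = Add(Rational(6007, 5), 16884) = Rational(90427, 5)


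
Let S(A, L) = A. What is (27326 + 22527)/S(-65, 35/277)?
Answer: -49853/65 ≈ -766.97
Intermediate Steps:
(27326 + 22527)/S(-65, 35/277) = (27326 + 22527)/(-65) = 49853*(-1/65) = -49853/65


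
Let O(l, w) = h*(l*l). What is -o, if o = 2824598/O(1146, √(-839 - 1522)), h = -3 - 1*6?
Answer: 1412299/5909922 ≈ 0.23897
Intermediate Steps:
h = -9 (h = -3 - 6 = -9)
O(l, w) = -9*l² (O(l, w) = -9*l*l = -9*l²)
o = -1412299/5909922 (o = 2824598/((-9*1146²)) = 2824598/((-9*1313316)) = 2824598/(-11819844) = 2824598*(-1/11819844) = -1412299/5909922 ≈ -0.23897)
-o = -1*(-1412299/5909922) = 1412299/5909922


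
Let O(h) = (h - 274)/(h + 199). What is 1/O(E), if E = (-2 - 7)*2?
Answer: -181/292 ≈ -0.61986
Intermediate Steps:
E = -18 (E = -9*2 = -18)
O(h) = (-274 + h)/(199 + h)
1/O(E) = 1/((-274 - 18)/(199 - 18)) = 1/(-292/181) = -181/292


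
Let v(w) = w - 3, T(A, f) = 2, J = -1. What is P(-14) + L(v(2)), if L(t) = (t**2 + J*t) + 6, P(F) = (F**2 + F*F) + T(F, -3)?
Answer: 402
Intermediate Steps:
P(F) = 2 + 2*F**2 (P(F) = (F**2 + F*F) + 2 = (F**2 + F**2) + 2 = 2*F**2 + 2 = 2 + 2*F**2)
v(w) = -3 + w
L(t) = 6 + t**2 - t (L(t) = (t**2 - t) + 6 = 6 + t**2 - t)
P(-14) + L(v(2)) = (2 + 2*(-14)**2) + (6 + (-3 + 2)**2 - (-3 + 2)) = (2 + 2*196) + (6 + (-1)**2 - 1*(-1)) = (2 + 392) + (6 + 1 + 1) = 394 + 8 = 402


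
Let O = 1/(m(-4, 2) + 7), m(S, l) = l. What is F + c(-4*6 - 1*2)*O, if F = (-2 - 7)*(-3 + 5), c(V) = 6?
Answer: -52/3 ≈ -17.333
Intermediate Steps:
O = ⅑ (O = 1/(2 + 7) = 1/9 = ⅑ ≈ 0.11111)
F = -18 (F = -9*2 = -18)
F + c(-4*6 - 1*2)*O = -18 + 6*(⅑) = -18 + ⅔ = -52/3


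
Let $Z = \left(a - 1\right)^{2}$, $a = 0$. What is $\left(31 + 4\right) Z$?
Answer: $35$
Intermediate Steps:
$Z = 1$ ($Z = \left(0 - 1\right)^{2} = \left(-1\right)^{2} = 1$)
$\left(31 + 4\right) Z = \left(31 + 4\right) 1 = 35 \cdot 1 = 35$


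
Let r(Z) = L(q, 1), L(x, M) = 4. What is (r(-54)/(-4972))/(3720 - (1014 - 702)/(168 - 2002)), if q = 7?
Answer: -917/4240365228 ≈ -2.1625e-7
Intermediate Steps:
r(Z) = 4
(r(-54)/(-4972))/(3720 - (1014 - 702)/(168 - 2002)) = (4/(-4972))/(3720 - (1014 - 702)/(168 - 2002)) = (4*(-1/4972))/(3720 - 312/(-1834)) = -1/(1243*(3720 - 312*(-1)/1834)) = -1/(1243*(3720 - 1*(-156/917))) = -1/(1243*(3720 + 156/917)) = -1/(1243*3411396/917) = -1/1243*917/3411396 = -917/4240365228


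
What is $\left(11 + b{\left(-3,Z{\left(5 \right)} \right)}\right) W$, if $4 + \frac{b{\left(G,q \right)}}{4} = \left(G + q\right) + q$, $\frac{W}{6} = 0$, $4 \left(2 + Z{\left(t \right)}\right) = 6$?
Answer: $0$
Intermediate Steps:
$Z{\left(t \right)} = - \frac{1}{2}$ ($Z{\left(t \right)} = -2 + \frac{1}{4} \cdot 6 = -2 + \frac{3}{2} = - \frac{1}{2}$)
$W = 0$ ($W = 6 \cdot 0 = 0$)
$b{\left(G,q \right)} = -16 + 4 G + 8 q$ ($b{\left(G,q \right)} = -16 + 4 \left(\left(G + q\right) + q\right) = -16 + 4 \left(G + 2 q\right) = -16 + \left(4 G + 8 q\right) = -16 + 4 G + 8 q$)
$\left(11 + b{\left(-3,Z{\left(5 \right)} \right)}\right) W = \left(11 + \left(-16 + 4 \left(-3\right) + 8 \left(- \frac{1}{2}\right)\right)\right) 0 = \left(11 - 32\right) 0 = \left(-21\right) 0 = 0$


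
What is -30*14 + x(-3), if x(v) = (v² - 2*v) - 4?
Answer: -409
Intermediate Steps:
x(v) = -4 + v² - 2*v
-30*14 + x(-3) = -30*14 + (-4 + (-3)² - 2*(-3)) = -420 + (-4 + 9 + 6) = -420 + 11 = -409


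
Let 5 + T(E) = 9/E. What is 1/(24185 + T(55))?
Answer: 55/1329909 ≈ 4.1356e-5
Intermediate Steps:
T(E) = -5 + 9/E
1/(24185 + T(55)) = 1/(24185 + (-5 + 9/55)) = 1/(24185 - 266/55) = 1/(1329909/55) = 55/1329909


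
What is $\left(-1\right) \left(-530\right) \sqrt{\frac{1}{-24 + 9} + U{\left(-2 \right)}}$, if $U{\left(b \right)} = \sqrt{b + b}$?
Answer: $\frac{106 \sqrt{-15 + 450 i}}{3} \approx 521.24 + 538.91 i$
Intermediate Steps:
$U{\left(b \right)} = \sqrt{2} \sqrt{b}$ ($U{\left(b \right)} = \sqrt{2 b} = \sqrt{2} \sqrt{b}$)
$\left(-1\right) \left(-530\right) \sqrt{\frac{1}{-24 + 9} + U{\left(-2 \right)}} = \left(-1\right) \left(-530\right) \sqrt{\frac{1}{-24 + 9} + \sqrt{2} \sqrt{-2}} = 530 \sqrt{\frac{1}{-15} + \sqrt{2} i \sqrt{2}} = 530 \sqrt{- \frac{1}{15} + 2 i}$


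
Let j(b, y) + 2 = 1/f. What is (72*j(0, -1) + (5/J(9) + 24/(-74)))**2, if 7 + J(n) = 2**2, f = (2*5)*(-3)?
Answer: 6782675449/308025 ≈ 22020.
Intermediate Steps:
f = -30 (f = 10*(-3) = -30)
J(n) = -3 (J(n) = -7 + 2**2 = -7 + 4 = -3)
j(b, y) = -61/30 (j(b, y) = -2 + 1/(-30) = -2 - 1/30 = -61/30)
(72*j(0, -1) + (5/J(9) + 24/(-74)))**2 = (72*(-61/30) + (5/(-3) + 24/(-74)))**2 = (-732/5 + (5*(-1/3) + 24*(-1/74)))**2 = (-732/5 + (-5/3 - 12/37))**2 = (-732/5 - 221/111)**2 = (-82357/555)**2 = 6782675449/308025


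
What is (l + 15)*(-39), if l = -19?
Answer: 156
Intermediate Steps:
(l + 15)*(-39) = (-19 + 15)*(-39) = -4*(-39) = 156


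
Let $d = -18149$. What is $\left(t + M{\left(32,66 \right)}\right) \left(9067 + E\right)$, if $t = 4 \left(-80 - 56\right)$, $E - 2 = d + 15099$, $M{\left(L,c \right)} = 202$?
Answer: $-2058498$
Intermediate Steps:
$E = -3048$ ($E = 2 + \left(-18149 + 15099\right) = 2 - 3050 = -3048$)
$t = -544$ ($t = 4 \left(-136\right) = -544$)
$\left(t + M{\left(32,66 \right)}\right) \left(9067 + E\right) = \left(-544 + 202\right) \left(9067 - 3048\right) = \left(-342\right) 6019 = -2058498$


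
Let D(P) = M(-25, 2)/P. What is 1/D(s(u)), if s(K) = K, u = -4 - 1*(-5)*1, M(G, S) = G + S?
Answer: -1/23 ≈ -0.043478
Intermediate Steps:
u = 1 (u = -4 + 5*1 = -4 + 5 = 1)
D(P) = -23/P (D(P) = (-25 + 2)/P = -23/P)
1/D(s(u)) = 1/(-23/1) = 1/(-23*1) = 1/(-23) = -1/23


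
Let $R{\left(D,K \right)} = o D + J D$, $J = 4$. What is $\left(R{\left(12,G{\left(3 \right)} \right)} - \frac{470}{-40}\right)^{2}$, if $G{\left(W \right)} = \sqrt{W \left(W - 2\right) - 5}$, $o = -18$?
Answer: $\frac{390625}{16} \approx 24414.0$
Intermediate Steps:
$G{\left(W \right)} = \sqrt{-5 + W \left(-2 + W\right)}$ ($G{\left(W \right)} = \sqrt{W \left(-2 + W\right) - 5} = \sqrt{-5 + W \left(-2 + W\right)}$)
$R{\left(D,K \right)} = - 14 D$ ($R{\left(D,K \right)} = - 18 D + 4 D = - 14 D$)
$\left(R{\left(12,G{\left(3 \right)} \right)} - \frac{470}{-40}\right)^{2} = \left(\left(-14\right) 12 - \frac{470}{-40}\right)^{2} = \left(-168 - - \frac{47}{4}\right)^{2} = \left(-168 + \frac{47}{4}\right)^{2} = \left(- \frac{625}{4}\right)^{2} = \frac{390625}{16}$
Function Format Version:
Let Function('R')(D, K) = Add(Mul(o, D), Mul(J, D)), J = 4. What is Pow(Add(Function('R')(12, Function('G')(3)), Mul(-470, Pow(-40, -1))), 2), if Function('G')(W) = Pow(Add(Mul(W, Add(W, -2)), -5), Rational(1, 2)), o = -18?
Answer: Rational(390625, 16) ≈ 24414.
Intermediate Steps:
Function('G')(W) = Pow(Add(-5, Mul(W, Add(-2, W))), Rational(1, 2)) (Function('G')(W) = Pow(Add(Mul(W, Add(-2, W)), -5), Rational(1, 2)) = Pow(Add(-5, Mul(W, Add(-2, W))), Rational(1, 2)))
Function('R')(D, K) = Mul(-14, D) (Function('R')(D, K) = Add(Mul(-18, D), Mul(4, D)) = Mul(-14, D))
Pow(Add(Function('R')(12, Function('G')(3)), Mul(-470, Pow(-40, -1))), 2) = Pow(Add(Mul(-14, 12), Mul(-470, Pow(-40, -1))), 2) = Pow(Add(-168, Mul(-470, Rational(-1, 40))), 2) = Pow(Add(-168, Rational(47, 4)), 2) = Pow(Rational(-625, 4), 2) = Rational(390625, 16)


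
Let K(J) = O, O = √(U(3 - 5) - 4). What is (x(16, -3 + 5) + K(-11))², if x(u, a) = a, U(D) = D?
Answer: (2 + I*√6)² ≈ -2.0 + 9.798*I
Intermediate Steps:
O = I*√6 (O = √((3 - 5) - 4) = √(-2 - 4) = √(-6) = I*√6 ≈ 2.4495*I)
K(J) = I*√6
(x(16, -3 + 5) + K(-11))² = ((-3 + 5) + I*√6)² = (2 + I*√6)²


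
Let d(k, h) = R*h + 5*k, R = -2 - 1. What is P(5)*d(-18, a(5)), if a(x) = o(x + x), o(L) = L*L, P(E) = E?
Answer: -1950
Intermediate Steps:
o(L) = L**2
R = -3
a(x) = 4*x**2 (a(x) = (x + x)**2 = (2*x)**2 = 4*x**2)
d(k, h) = -3*h + 5*k
P(5)*d(-18, a(5)) = 5*(-12*5**2 + 5*(-18)) = 5*(-12*25 - 90) = 5*(-3*100 - 90) = 5*(-300 - 90) = 5*(-390) = -1950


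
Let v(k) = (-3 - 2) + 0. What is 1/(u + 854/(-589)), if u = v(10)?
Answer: -589/3799 ≈ -0.15504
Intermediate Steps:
v(k) = -5 (v(k) = -5 + 0 = -5)
u = -5
1/(u + 854/(-589)) = 1/(-5 + 854/(-589)) = 1/(-5 + 854*(-1/589)) = 1/(-5 - 854/589) = 1/(-3799/589) = -589/3799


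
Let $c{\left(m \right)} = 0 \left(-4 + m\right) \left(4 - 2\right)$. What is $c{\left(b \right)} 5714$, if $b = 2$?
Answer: $0$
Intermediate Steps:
$c{\left(m \right)} = 0$ ($c{\left(m \right)} = 0 \left(-4 + m\right) 2 = 0 \left(-8 + 2 m\right) = 0$)
$c{\left(b \right)} 5714 = 0 \cdot 5714 = 0$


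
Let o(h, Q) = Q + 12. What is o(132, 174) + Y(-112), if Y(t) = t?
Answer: 74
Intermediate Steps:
o(h, Q) = 12 + Q
o(132, 174) + Y(-112) = (12 + 174) - 112 = 186 - 112 = 74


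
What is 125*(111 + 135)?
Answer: 30750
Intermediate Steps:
125*(111 + 135) = 125*246 = 30750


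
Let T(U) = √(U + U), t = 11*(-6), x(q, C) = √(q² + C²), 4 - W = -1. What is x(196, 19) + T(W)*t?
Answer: √38777 - 66*√10 ≈ -11.792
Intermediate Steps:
W = 5 (W = 4 - 1*(-1) = 4 + 1 = 5)
x(q, C) = √(C² + q²)
t = -66
T(U) = √2*√U (T(U) = √(2*U) = √2*√U)
x(196, 19) + T(W)*t = √(19² + 196²) + (√2*√5)*(-66) = √(361 + 38416) + √10*(-66) = √38777 - 66*√10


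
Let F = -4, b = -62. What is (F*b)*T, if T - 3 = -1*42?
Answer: -9672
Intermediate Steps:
T = -39 (T = 3 - 1*42 = 3 - 42 = -39)
(F*b)*T = -4*(-62)*(-39) = 248*(-39) = -9672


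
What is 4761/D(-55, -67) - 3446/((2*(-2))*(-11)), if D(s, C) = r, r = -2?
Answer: -27047/11 ≈ -2458.8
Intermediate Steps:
D(s, C) = -2
4761/D(-55, -67) - 3446/((2*(-2))*(-11)) = 4761/(-2) - 3446/((2*(-2))*(-11)) = 4761*(-½) - 3446/((-4*(-11))) = -4761/2 - 3446/44 = -4761/2 - 3446*1/44 = -4761/2 - 1723/22 = -27047/11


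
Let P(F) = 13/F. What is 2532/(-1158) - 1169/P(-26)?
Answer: 450812/193 ≈ 2335.8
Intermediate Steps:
2532/(-1158) - 1169/P(-26) = 2532/(-1158) - 1169/(13/(-26)) = 2532*(-1/1158) - 1169/(13*(-1/26)) = -422/193 - 1169/(-1/2) = -422/193 - 1169*(-2) = -422/193 + 2338 = 450812/193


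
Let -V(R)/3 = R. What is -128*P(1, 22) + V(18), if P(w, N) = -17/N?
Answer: 494/11 ≈ 44.909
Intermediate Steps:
V(R) = -3*R
-128*P(1, 22) + V(18) = -(-2176)/22 - 3*18 = -(-2176)/22 - 54 = -128*(-17/22) - 54 = 1088/11 - 54 = 494/11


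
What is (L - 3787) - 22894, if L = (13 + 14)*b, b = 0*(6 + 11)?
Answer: -26681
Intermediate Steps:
b = 0 (b = 0*17 = 0)
L = 0 (L = (13 + 14)*0 = 27*0 = 0)
(L - 3787) - 22894 = (0 - 3787) - 22894 = -3787 - 22894 = -26681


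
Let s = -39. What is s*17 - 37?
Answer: -700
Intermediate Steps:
s*17 - 37 = -39*17 - 37 = -663 - 37 = -700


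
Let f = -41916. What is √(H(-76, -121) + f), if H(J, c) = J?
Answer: 2*I*√10498 ≈ 204.92*I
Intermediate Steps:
√(H(-76, -121) + f) = √(-76 - 41916) = √(-41992) = 2*I*√10498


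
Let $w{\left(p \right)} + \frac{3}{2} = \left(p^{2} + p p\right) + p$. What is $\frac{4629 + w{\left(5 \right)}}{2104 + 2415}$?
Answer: $\frac{9365}{9038} \approx 1.0362$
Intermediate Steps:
$w{\left(p \right)} = - \frac{3}{2} + p + 2 p^{2}$ ($w{\left(p \right)} = - \frac{3}{2} + \left(\left(p^{2} + p p\right) + p\right) = - \frac{3}{2} + \left(\left(p^{2} + p^{2}\right) + p\right) = - \frac{3}{2} + \left(2 p^{2} + p\right) = - \frac{3}{2} + \left(p + 2 p^{2}\right) = - \frac{3}{2} + p + 2 p^{2}$)
$\frac{4629 + w{\left(5 \right)}}{2104 + 2415} = \frac{4629 + \left(- \frac{3}{2} + 5 + 2 \cdot 5^{2}\right)}{2104 + 2415} = \frac{4629 + \left(- \frac{3}{2} + 5 + 2 \cdot 25\right)}{4519} = \left(4629 + \left(- \frac{3}{2} + 5 + 50\right)\right) \frac{1}{4519} = \left(4629 + \frac{107}{2}\right) \frac{1}{4519} = \frac{9365}{2} \cdot \frac{1}{4519} = \frac{9365}{9038}$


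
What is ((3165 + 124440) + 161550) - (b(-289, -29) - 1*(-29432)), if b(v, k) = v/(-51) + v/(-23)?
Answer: 17919629/69 ≈ 2.5970e+5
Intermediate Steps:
b(v, k) = -74*v/1173 (b(v, k) = v*(-1/51) + v*(-1/23) = -v/51 - v/23 = -74*v/1173)
((3165 + 124440) + 161550) - (b(-289, -29) - 1*(-29432)) = ((3165 + 124440) + 161550) - (-74/1173*(-289) - 1*(-29432)) = (127605 + 161550) - (1258/69 + 29432) = 289155 - 1*2032066/69 = 289155 - 2032066/69 = 17919629/69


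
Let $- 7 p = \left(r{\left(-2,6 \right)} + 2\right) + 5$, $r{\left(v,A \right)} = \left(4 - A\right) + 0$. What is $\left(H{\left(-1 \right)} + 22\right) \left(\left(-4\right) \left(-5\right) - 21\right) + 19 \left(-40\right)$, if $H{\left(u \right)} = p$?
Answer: $- \frac{5469}{7} \approx -781.29$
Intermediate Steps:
$r{\left(v,A \right)} = 4 - A$
$p = - \frac{5}{7}$ ($p = - \frac{\left(\left(4 - 6\right) + 2\right) + 5}{7} = - \frac{\left(-2 + 2\right) + 5}{7} = - \frac{0 + 5}{7} = \left(- \frac{1}{7}\right) 5 = - \frac{5}{7} \approx -0.71429$)
$H{\left(u \right)} = - \frac{5}{7}$
$\left(H{\left(-1 \right)} + 22\right) \left(\left(-4\right) \left(-5\right) - 21\right) + 19 \left(-40\right) = \left(- \frac{5}{7} + 22\right) \left(\left(-4\right) \left(-5\right) - 21\right) + 19 \left(-40\right) = \frac{149 \left(20 - 21\right)}{7} - 760 = \frac{149}{7} \left(-1\right) - 760 = - \frac{149}{7} - 760 = - \frac{5469}{7}$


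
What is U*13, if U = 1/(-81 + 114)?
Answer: 13/33 ≈ 0.39394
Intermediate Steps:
U = 1/33 ≈ 0.030303
U*13 = (1/33)*13 = 13/33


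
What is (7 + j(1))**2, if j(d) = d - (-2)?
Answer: 100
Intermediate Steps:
j(d) = 2 + d (j(d) = d - 1*(-2) = d + 2 = 2 + d)
(7 + j(1))**2 = (7 + (2 + 1))**2 = (7 + 3)**2 = 10**2 = 100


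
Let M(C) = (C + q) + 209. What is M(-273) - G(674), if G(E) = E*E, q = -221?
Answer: -454561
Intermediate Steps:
G(E) = E²
M(C) = -12 + C (M(C) = (C - 221) + 209 = (-221 + C) + 209 = -12 + C)
M(-273) - G(674) = (-12 - 273) - 1*674² = -285 - 1*454276 = -285 - 454276 = -454561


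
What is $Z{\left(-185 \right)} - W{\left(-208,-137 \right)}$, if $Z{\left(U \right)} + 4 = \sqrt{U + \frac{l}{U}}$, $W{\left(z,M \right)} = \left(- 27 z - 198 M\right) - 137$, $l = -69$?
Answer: $-32609 + \frac{2 i \sqrt{1579715}}{185} \approx -32609.0 + 13.588 i$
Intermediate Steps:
$W{\left(z,M \right)} = -137 - 198 M - 27 z$ ($W{\left(z,M \right)} = \left(- 198 M - 27 z\right) - 137 = -137 - 198 M - 27 z$)
$Z{\left(U \right)} = -4 + \sqrt{U - \frac{69}{U}}$
$Z{\left(-185 \right)} - W{\left(-208,-137 \right)} = \left(-4 + \sqrt{-185 - \frac{69}{-185}}\right) - \left(-137 - -27126 - -5616\right) = \left(-4 + \sqrt{-185 - - \frac{69}{185}}\right) - \left(-137 + 27126 + 5616\right) = \left(-4 + \sqrt{-185 + \frac{69}{185}}\right) - 32605 = \left(-4 + \sqrt{- \frac{34156}{185}}\right) - 32605 = \left(-4 + \frac{2 i \sqrt{1579715}}{185}\right) - 32605 = -32609 + \frac{2 i \sqrt{1579715}}{185}$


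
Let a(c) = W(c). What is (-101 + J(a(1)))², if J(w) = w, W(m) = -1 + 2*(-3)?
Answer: 11664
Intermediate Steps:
W(m) = -7 (W(m) = -1 - 6 = -7)
a(c) = -7
(-101 + J(a(1)))² = (-101 - 7)² = (-108)² = 11664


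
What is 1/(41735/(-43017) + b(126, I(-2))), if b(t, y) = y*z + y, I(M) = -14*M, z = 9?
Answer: 43017/12003025 ≈ 0.0035838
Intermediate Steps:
b(t, y) = 10*y (b(t, y) = y*9 + y = 9*y + y = 10*y)
1/(41735/(-43017) + b(126, I(-2))) = 1/(41735/(-43017) + 10*(-14*(-2))) = 1/(41735*(-1/43017) + 10*28) = 1/(-41735/43017 + 280) = 1/(12003025/43017) = 43017/12003025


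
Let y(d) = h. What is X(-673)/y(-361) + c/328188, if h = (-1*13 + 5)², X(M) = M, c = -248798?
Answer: -59198399/5251008 ≈ -11.274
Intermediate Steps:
h = 64 (h = (-13 + 5)² = (-8)² = 64)
y(d) = 64
X(-673)/y(-361) + c/328188 = -673/64 - 248798/328188 = -673*1/64 - 248798*1/328188 = -673/64 - 124399/164094 = -59198399/5251008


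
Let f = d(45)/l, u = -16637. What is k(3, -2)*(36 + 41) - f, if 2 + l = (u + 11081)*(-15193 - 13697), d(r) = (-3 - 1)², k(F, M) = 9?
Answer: 55617698359/80256419 ≈ 693.00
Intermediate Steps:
d(r) = 16 (d(r) = (-4)² = 16)
l = 160512838 (l = -2 + (-16637 + 11081)*(-15193 - 13697) = -2 - 5556*(-28890) = -2 + 160512840 = 160512838)
f = 8/80256419 (f = 16/160512838 = 16*(1/160512838) = 8/80256419 ≈ 9.9681e-8)
k(3, -2)*(36 + 41) - f = 9*(36 + 41) - 1*8/80256419 = 9*77 - 8/80256419 = 693 - 8/80256419 = 55617698359/80256419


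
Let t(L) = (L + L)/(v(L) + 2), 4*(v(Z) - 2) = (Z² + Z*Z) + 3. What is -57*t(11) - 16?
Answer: -3064/87 ≈ -35.218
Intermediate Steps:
v(Z) = 11/4 + Z²/2 (v(Z) = 2 + ((Z² + Z*Z) + 3)/4 = 2 + ((Z² + Z²) + 3)/4 = 2 + (2*Z² + 3)/4 = 2 + (3 + 2*Z²)/4 = 2 + (¾ + Z²/2) = 11/4 + Z²/2)
t(L) = 2*L/(19/4 + L²/2) (t(L) = (L + L)/((11/4 + L²/2) + 2) = (2*L)/(19/4 + L²/2) = 2*L/(19/4 + L²/2))
-57*t(11) - 16 = -456*11/(19 + 2*11²) - 16 = -456*11/(19 + 2*121) - 16 = -456*11/(19 + 242) - 16 = -456*11/261 - 16 = -57*88/261 - 16 = -1672/87 - 16 = -3064/87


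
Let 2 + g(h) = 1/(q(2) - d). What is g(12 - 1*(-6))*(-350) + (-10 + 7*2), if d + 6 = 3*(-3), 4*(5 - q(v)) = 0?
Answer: 1373/2 ≈ 686.50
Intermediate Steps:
q(v) = 5 (q(v) = 5 - ¼*0 = 5 + 0 = 5)
d = -15 (d = -6 + 3*(-3) = -6 - 9 = -15)
g(h) = -39/20 (g(h) = -2 + 1/(5 - 1*(-15)) = -2 + 1/(5 + 15) = -2 + 1/20 = -39/20)
g(12 - 1*(-6))*(-350) + (-10 + 7*2) = -39/20*(-350) + (-10 + 7*2) = 1365/2 + (-10 + 14) = 1365/2 + 4 = 1373/2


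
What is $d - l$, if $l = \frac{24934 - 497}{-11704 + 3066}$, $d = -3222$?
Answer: $- \frac{3972457}{1234} \approx -3219.2$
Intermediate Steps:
$l = - \frac{3491}{1234}$ ($l = \frac{24437}{-8638} = 24437 \left(- \frac{1}{8638}\right) = - \frac{3491}{1234} \approx -2.829$)
$d - l = -3222 - - \frac{3491}{1234} = -3222 + \frac{3491}{1234} = - \frac{3972457}{1234}$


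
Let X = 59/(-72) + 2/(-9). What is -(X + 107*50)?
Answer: -128375/24 ≈ -5349.0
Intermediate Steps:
X = -25/24 (X = 59*(-1/72) + 2*(-⅑) = -59/72 - 2/9 = -25/24 ≈ -1.0417)
-(X + 107*50) = -(-25/24 + 107*50) = -(-25/24 + 5350) = -1*128375/24 = -128375/24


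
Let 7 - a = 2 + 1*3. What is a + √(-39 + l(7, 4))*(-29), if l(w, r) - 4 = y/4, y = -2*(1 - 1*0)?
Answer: 2 - 29*I*√142/2 ≈ 2.0 - 172.79*I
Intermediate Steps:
y = -2 (y = -2*(1 + 0) = -2*1 = -2)
l(w, r) = 7/2 (l(w, r) = 4 - 2/4 = 4 - 2*¼ = 4 - ½ = 7/2)
a = 2 (a = 7 - (2 + 1*3) = 7 - (2 + 3) = 7 - 1*5 = 7 - 5 = 2)
a + √(-39 + l(7, 4))*(-29) = 2 + √(-39 + 7/2)*(-29) = 2 + √(-71/2)*(-29) = 2 + (I*√142/2)*(-29) = 2 - 29*I*√142/2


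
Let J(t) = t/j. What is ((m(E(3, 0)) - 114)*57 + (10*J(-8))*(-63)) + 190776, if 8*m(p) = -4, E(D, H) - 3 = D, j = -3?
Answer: 365139/2 ≈ 1.8257e+5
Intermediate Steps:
E(D, H) = 3 + D
J(t) = -t/3 (J(t) = t/(-3) = t*(-⅓) = -t/3)
m(p) = -½ (m(p) = (⅛)*(-4) = -½)
((m(E(3, 0)) - 114)*57 + (10*J(-8))*(-63)) + 190776 = ((-½ - 114)*57 + (10*(-⅓*(-8)))*(-63)) + 190776 = (-229/2*57 + (10*(8/3))*(-63)) + 190776 = (-13053/2 + (80/3)*(-63)) + 190776 = (-13053/2 - 1680) + 190776 = -16413/2 + 190776 = 365139/2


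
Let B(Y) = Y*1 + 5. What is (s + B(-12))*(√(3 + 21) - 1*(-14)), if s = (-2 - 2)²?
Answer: 126 + 18*√6 ≈ 170.09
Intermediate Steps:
B(Y) = 5 + Y (B(Y) = Y + 5 = 5 + Y)
s = 16 (s = (-4)² = 16)
(s + B(-12))*(√(3 + 21) - 1*(-14)) = (16 + (5 - 12))*(√(3 + 21) - 1*(-14)) = (16 - 7)*(√24 + 14) = 9*(2*√6 + 14) = 9*(14 + 2*√6) = 126 + 18*√6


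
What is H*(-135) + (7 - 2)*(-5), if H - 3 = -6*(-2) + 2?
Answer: -2320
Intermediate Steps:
H = 17 (H = 3 + (-6*(-2) + 2) = 3 + (12 + 2) = 3 + 14 = 17)
H*(-135) + (7 - 2)*(-5) = 17*(-135) + (7 - 2)*(-5) = -2295 + 5*(-5) = -2295 - 25 = -2320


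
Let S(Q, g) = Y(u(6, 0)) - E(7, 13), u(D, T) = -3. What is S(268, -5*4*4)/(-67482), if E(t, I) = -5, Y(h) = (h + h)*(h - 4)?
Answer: -47/67482 ≈ -0.00069648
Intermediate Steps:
Y(h) = 2*h*(-4 + h) (Y(h) = (2*h)*(-4 + h) = 2*h*(-4 + h))
S(Q, g) = 47 (S(Q, g) = 2*(-3)*(-4 - 3) - 1*(-5) = 2*(-3)*(-7) + 5 = 42 + 5 = 47)
S(268, -5*4*4)/(-67482) = 47/(-67482) = 47*(-1/67482) = -47/67482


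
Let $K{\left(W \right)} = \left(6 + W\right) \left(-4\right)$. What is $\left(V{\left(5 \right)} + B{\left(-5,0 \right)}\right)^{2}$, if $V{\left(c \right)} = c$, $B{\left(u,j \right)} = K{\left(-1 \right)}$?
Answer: $225$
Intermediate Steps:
$K{\left(W \right)} = -24 - 4 W$
$B{\left(u,j \right)} = -20$ ($B{\left(u,j \right)} = -24 - -4 = -24 + 4 = -20$)
$\left(V{\left(5 \right)} + B{\left(-5,0 \right)}\right)^{2} = \left(5 - 20\right)^{2} = \left(-15\right)^{2} = 225$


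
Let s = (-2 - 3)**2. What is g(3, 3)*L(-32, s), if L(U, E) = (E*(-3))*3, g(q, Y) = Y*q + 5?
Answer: -3150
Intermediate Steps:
g(q, Y) = 5 + Y*q
s = 25 (s = (-5)**2 = 25)
L(U, E) = -9*E (L(U, E) = -3*E*3 = -9*E)
g(3, 3)*L(-32, s) = (5 + 3*3)*(-9*25) = (5 + 9)*(-225) = 14*(-225) = -3150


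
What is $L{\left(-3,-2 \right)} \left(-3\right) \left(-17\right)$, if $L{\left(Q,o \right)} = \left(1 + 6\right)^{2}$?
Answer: $2499$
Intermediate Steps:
$L{\left(Q,o \right)} = 49$ ($L{\left(Q,o \right)} = 7^{2} = 49$)
$L{\left(-3,-2 \right)} \left(-3\right) \left(-17\right) = 49 \left(-3\right) \left(-17\right) = \left(-147\right) \left(-17\right) = 2499$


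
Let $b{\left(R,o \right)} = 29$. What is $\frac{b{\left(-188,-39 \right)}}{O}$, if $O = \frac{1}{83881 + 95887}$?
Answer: $5213272$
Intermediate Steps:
$O = \frac{1}{179768} \approx 5.5627 \cdot 10^{-6}$
$\frac{b{\left(-188,-39 \right)}}{O} = 29 \frac{1}{\frac{1}{179768}} = 29 \cdot 179768 = 5213272$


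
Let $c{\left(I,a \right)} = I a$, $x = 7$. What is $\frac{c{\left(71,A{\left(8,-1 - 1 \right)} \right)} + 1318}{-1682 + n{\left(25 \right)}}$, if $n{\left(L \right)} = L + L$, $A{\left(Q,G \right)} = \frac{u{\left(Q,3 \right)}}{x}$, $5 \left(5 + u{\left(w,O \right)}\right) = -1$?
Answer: $- \frac{11071}{14280} \approx -0.77528$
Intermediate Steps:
$u{\left(w,O \right)} = - \frac{26}{5}$ ($u{\left(w,O \right)} = -5 + \frac{1}{5} \left(-1\right) = -5 - \frac{1}{5} = - \frac{26}{5}$)
$A{\left(Q,G \right)} = - \frac{26}{35}$ ($A{\left(Q,G \right)} = - \frac{26}{5 \cdot 7} = \left(- \frac{26}{5}\right) \frac{1}{7} = - \frac{26}{35}$)
$n{\left(L \right)} = 2 L$
$\frac{c{\left(71,A{\left(8,-1 - 1 \right)} \right)} + 1318}{-1682 + n{\left(25 \right)}} = \frac{71 \left(- \frac{26}{35}\right) + 1318}{-1682 + 2 \cdot 25} = \frac{- \frac{1846}{35} + 1318}{-1682 + 50} = \frac{44284}{35 \left(-1632\right)} = \frac{44284}{35} \left(- \frac{1}{1632}\right) = - \frac{11071}{14280}$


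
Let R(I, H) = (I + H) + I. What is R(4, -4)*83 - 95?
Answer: 237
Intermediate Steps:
R(I, H) = H + 2*I (R(I, H) = (H + I) + I = H + 2*I)
R(4, -4)*83 - 95 = (-4 + 2*4)*83 - 95 = (-4 + 8)*83 - 95 = 4*83 - 95 = 332 - 95 = 237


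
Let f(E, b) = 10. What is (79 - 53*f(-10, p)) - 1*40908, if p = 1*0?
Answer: -41359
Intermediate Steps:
p = 0
(79 - 53*f(-10, p)) - 1*40908 = (79 - 53*10) - 1*40908 = (79 - 530) - 40908 = -451 - 40908 = -41359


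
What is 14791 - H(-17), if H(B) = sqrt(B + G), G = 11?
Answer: 14791 - I*sqrt(6) ≈ 14791.0 - 2.4495*I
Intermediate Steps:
H(B) = sqrt(11 + B) (H(B) = sqrt(B + 11) = sqrt(11 + B))
14791 - H(-17) = 14791 - sqrt(11 - 17) = 14791 - sqrt(-6) = 14791 - I*sqrt(6)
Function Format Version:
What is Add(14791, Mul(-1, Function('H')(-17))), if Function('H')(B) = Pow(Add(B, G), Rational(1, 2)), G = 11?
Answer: Add(14791, Mul(-1, I, Pow(6, Rational(1, 2)))) ≈ Add(14791., Mul(-2.4495, I))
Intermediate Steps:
Function('H')(B) = Pow(Add(11, B), Rational(1, 2)) (Function('H')(B) = Pow(Add(B, 11), Rational(1, 2)) = Pow(Add(11, B), Rational(1, 2)))
Add(14791, Mul(-1, Function('H')(-17))) = Add(14791, Mul(-1, Pow(Add(11, -17), Rational(1, 2)))) = Add(14791, Mul(-1, Pow(-6, Rational(1, 2)))) = Add(14791, Mul(-1, Mul(I, Pow(6, Rational(1, 2))))) = Add(14791, Mul(-1, I, Pow(6, Rational(1, 2))))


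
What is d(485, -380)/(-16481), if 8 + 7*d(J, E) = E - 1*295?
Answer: 683/115367 ≈ 0.0059202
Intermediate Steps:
d(J, E) = -303/7 + E/7 (d(J, E) = -8/7 + (E - 1*295)/7 = -8/7 + (E - 295)/7 = -8/7 + (-295 + E)/7 = -8/7 + (-295/7 + E/7) = -303/7 + E/7)
d(485, -380)/(-16481) = (-303/7 + (⅐)*(-380))/(-16481) = (-303/7 - 380/7)*(-1/16481) = -683/7*(-1/16481) = 683/115367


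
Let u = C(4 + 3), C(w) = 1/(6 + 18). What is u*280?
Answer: 35/3 ≈ 11.667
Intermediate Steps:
C(w) = 1/24
u = 1/24 ≈ 0.041667
u*280 = (1/24)*280 = 35/3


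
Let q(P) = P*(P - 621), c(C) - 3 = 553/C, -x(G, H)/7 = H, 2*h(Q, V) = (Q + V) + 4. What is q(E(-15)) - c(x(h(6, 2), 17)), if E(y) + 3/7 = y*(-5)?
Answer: -33941678/833 ≈ -40746.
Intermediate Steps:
h(Q, V) = 2 + Q/2 + V/2 (h(Q, V) = ((Q + V) + 4)/2 = (4 + Q + V)/2 = 2 + Q/2 + V/2)
x(G, H) = -7*H
c(C) = 3 + 553/C
E(y) = -3/7 - 5*y (E(y) = -3/7 + y*(-5) = -3/7 - 5*y)
q(P) = P*(-621 + P)
q(E(-15)) - c(x(h(6, 2), 17)) = (-3/7 - 5*(-15))*(-621 + (-3/7 - 5*(-15))) - (3 + 553/((-7*17))) = (-3/7 + 75)*(-621 + (-3/7 + 75)) - (3 + 553/(-119)) = 522*(-621 + 522/7)/7 - (3 + 553*(-1/119)) = (522/7)*(-3825/7) - (3 - 79/17) = -1996650/49 - 1*(-28/17) = -1996650/49 + 28/17 = -33941678/833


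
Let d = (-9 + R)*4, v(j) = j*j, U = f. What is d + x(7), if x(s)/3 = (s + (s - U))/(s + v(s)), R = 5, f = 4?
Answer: -433/28 ≈ -15.464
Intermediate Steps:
U = 4
v(j) = j**2
x(s) = 3*(-4 + 2*s)/(s + s**2) (x(s) = 3*((s + (s - 1*4))/(s + s**2)) = 3*((s + (s - 4))/(s + s**2)) = 3*((s + (-4 + s))/(s + s**2)) = 3*((-4 + 2*s)/(s + s**2)) = 3*(-4 + 2*s)/(s + s**2))
d = -16 (d = (-9 + 5)*4 = -4*4 = -16)
d + x(7) = -16 + 6*(-2 + 7)/(7*(1 + 7)) = -16 + 6*(1/7)*5/8 = -16 + 6*(1/7)*(1/8)*5 = -16 + 15/28 = -433/28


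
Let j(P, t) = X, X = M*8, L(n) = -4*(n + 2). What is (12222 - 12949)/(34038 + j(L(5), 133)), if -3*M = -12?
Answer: -727/34070 ≈ -0.021338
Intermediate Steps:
M = 4 (M = -⅓*(-12) = 4)
L(n) = -8 - 4*n (L(n) = -4*(2 + n) = -8 - 4*n)
X = 32 (X = 4*8 = 32)
j(P, t) = 32
(12222 - 12949)/(34038 + j(L(5), 133)) = (12222 - 12949)/(34038 + 32) = -727/34070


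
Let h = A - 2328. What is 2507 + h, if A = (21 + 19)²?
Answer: 1779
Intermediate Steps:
A = 1600 (A = 40² = 1600)
h = -728 (h = 1600 - 2328 = -728)
2507 + h = 2507 - 728 = 1779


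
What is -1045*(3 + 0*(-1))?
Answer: -3135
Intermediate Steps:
-1045*(3 + 0*(-1)) = -1045*(3 + 0) = -1045*3 = -3135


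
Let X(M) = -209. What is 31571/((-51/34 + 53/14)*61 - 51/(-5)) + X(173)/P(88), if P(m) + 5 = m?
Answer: 90619222/434671 ≈ 208.48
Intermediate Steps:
P(m) = -5 + m
31571/((-51/34 + 53/14)*61 - 51/(-5)) + X(173)/P(88) = 31571/((-51/34 + 53/14)*61 - 51/(-5)) - 209/(-5 + 88) = 31571/((-51*1/34 + 53*(1/14))*61 - 51*(-⅕)) - 209/83 = 31571/((-3/2 + 53/14)*61 + 51/5) - 209*1/83 = 31571/((16/7)*61 + 51/5) - 209/83 = 31571/(976/7 + 51/5) - 209/83 = 31571/(5237/35) - 209/83 = 31571*(35/5237) - 209/83 = 1104985/5237 - 209/83 = 90619222/434671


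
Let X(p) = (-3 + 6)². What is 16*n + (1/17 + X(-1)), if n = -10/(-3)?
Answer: 3182/51 ≈ 62.392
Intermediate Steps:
n = 10/3 (n = -10*(-⅓) = 10/3 ≈ 3.3333)
X(p) = 9 (X(p) = 3² = 9)
16*n + (1/17 + X(-1)) = 16*(10/3) + (1/17 + 9) = 160/3 + (1/17 + 9) = 160/3 + 154/17 = 3182/51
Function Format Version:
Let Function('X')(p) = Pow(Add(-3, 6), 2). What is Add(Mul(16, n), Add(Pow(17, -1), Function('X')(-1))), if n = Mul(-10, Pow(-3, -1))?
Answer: Rational(3182, 51) ≈ 62.392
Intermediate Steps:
n = Rational(10, 3) (n = Mul(-10, Rational(-1, 3)) = Rational(10, 3) ≈ 3.3333)
Function('X')(p) = 9 (Function('X')(p) = Pow(3, 2) = 9)
Add(Mul(16, n), Add(Pow(17, -1), Function('X')(-1))) = Add(Mul(16, Rational(10, 3)), Add(Pow(17, -1), 9)) = Add(Rational(160, 3), Add(Rational(1, 17), 9)) = Add(Rational(160, 3), Rational(154, 17)) = Rational(3182, 51)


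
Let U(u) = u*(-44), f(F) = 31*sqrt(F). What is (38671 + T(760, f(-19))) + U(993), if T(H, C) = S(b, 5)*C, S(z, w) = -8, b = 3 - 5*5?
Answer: -5021 - 248*I*sqrt(19) ≈ -5021.0 - 1081.0*I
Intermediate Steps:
b = -22 (b = 3 - 25 = -22)
T(H, C) = -8*C
U(u) = -44*u
(38671 + T(760, f(-19))) + U(993) = (38671 - 248*sqrt(-19)) - 44*993 = (38671 - 248*I*sqrt(19)) - 43692 = -5021 - 248*I*sqrt(19)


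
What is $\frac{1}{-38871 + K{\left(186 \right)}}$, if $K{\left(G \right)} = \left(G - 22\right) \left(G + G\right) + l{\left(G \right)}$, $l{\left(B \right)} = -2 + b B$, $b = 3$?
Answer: $\frac{1}{22693} \approx 4.4066 \cdot 10^{-5}$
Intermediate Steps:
$l{\left(B \right)} = -2 + 3 B$
$K{\left(G \right)} = -2 + 3 G + 2 G \left(-22 + G\right)$ ($K{\left(G \right)} = \left(G - 22\right) \left(G + G\right) + \left(-2 + 3 G\right) = \left(-22 + G\right) 2 G + \left(-2 + 3 G\right) = 2 G \left(-22 + G\right) + \left(-2 + 3 G\right) = -2 + 3 G + 2 G \left(-22 + G\right)$)
$\frac{1}{-38871 + K{\left(186 \right)}} = \frac{1}{-38871 - \left(7628 - 69192\right)} = \frac{1}{-38871 - -61564} = \frac{1}{-38871 + 61564} = \frac{1}{22693}$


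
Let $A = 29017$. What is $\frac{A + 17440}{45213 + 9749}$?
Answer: $\frac{46457}{54962} \approx 0.84526$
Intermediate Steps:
$\frac{A + 17440}{45213 + 9749} = \frac{29017 + 17440}{45213 + 9749} = \frac{46457}{54962}$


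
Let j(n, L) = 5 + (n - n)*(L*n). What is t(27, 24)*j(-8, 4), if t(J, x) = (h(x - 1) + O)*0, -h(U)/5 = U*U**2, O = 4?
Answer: 0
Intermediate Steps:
h(U) = -5*U**3 (h(U) = -5*U*U**2 = -5*U**3)
t(J, x) = 0 (t(J, x) = (-5*(x - 1)**3 + 4)*0 = (-5*(-1 + x)**3 + 4)*0 = (4 - 5*(-1 + x)**3)*0 = 0)
j(n, L) = 5 (j(n, L) = 5 + 0*(L*n) = 5 + 0 = 5)
t(27, 24)*j(-8, 4) = 0*5 = 0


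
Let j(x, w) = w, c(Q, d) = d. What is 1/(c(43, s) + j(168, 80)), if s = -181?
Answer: -1/101 ≈ -0.0099010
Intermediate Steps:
1/(c(43, s) + j(168, 80)) = 1/(-181 + 80) = 1/(-101) = -1/101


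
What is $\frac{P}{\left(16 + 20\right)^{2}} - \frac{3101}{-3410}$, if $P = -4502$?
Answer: $- \frac{2833231}{1104840} \approx -2.5644$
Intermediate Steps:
$\frac{P}{\left(16 + 20\right)^{2}} - \frac{3101}{-3410} = - \frac{4502}{\left(16 + 20\right)^{2}} - \frac{3101}{-3410} = - \frac{4502}{36^{2}} - - \frac{3101}{3410} = - \frac{4502}{1296} + \frac{3101}{3410} = \left(-4502\right) \frac{1}{1296} + \frac{3101}{3410} = - \frac{2251}{648} + \frac{3101}{3410} = - \frac{2833231}{1104840}$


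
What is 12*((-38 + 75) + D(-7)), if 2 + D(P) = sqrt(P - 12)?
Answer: 420 + 12*I*sqrt(19) ≈ 420.0 + 52.307*I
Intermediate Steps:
D(P) = -2 + sqrt(-12 + P) (D(P) = -2 + sqrt(P - 12) = -2 + sqrt(-12 + P))
12*((-38 + 75) + D(-7)) = 12*((-38 + 75) + (-2 + sqrt(-12 - 7))) = 12*(37 + (-2 + sqrt(-19))) = 12*(37 + (-2 + I*sqrt(19))) = 12*(35 + I*sqrt(19)) = 420 + 12*I*sqrt(19)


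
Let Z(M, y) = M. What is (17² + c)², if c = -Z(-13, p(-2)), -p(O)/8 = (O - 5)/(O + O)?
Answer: 91204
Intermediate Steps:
p(O) = -4*(-5 + O)/O (p(O) = -8*(O - 5)/(O + O) = -8*(-5 + O)/(2*O) = -8*(-5 + O)*1/(2*O) = -4*(-5 + O)/O)
c = 13 (c = -1*(-13) = 13)
(17² + c)² = (17² + 13)² = (289 + 13)² = 302² = 91204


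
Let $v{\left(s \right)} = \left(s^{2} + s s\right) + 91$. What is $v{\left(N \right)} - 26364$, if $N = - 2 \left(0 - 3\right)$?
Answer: $-26201$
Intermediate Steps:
$N = 6$ ($N = \left(-2\right) \left(-3\right) = 6$)
$v{\left(s \right)} = 91 + 2 s^{2}$ ($v{\left(s \right)} = \left(s^{2} + s^{2}\right) + 91 = 2 s^{2} + 91 = 91 + 2 s^{2}$)
$v{\left(N \right)} - 26364 = \left(91 + 2 \cdot 6^{2}\right) - 26364 = \left(91 + 2 \cdot 36\right) - 26364 = \left(91 + 72\right) - 26364 = 163 - 26364 = -26201$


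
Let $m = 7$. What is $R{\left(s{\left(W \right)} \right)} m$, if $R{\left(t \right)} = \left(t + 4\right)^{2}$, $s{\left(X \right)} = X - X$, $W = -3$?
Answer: $112$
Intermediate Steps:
$s{\left(X \right)} = 0$
$R{\left(t \right)} = \left(4 + t\right)^{2}$
$R{\left(s{\left(W \right)} \right)} m = \left(4 + 0\right)^{2} \cdot 7 = 4^{2} \cdot 7 = 16 \cdot 7 = 112$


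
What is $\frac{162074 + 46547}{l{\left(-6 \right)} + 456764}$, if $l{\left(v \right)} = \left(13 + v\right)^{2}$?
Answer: $\frac{29803}{65259} \approx 0.45669$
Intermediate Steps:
$\frac{162074 + 46547}{l{\left(-6 \right)} + 456764} = \frac{162074 + 46547}{\left(13 - 6\right)^{2} + 456764} = \frac{208621}{7^{2} + 456764} = \frac{208621}{49 + 456764} = \frac{208621}{456813} = 208621 \cdot \frac{1}{456813} = \frac{29803}{65259}$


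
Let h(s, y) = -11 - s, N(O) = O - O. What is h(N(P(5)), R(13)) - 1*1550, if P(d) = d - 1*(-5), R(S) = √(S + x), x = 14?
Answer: -1561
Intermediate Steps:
R(S) = √(14 + S) (R(S) = √(S + 14) = √(14 + S))
P(d) = 5 + d (P(d) = d + 5 = 5 + d)
N(O) = 0
h(N(P(5)), R(13)) - 1*1550 = (-11 - 1*0) - 1*1550 = (-11 + 0) - 1550 = -11 - 1550 = -1561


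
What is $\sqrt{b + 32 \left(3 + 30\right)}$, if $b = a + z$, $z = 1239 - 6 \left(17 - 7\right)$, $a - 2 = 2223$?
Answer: $2 \sqrt{1115} \approx 66.783$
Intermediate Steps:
$a = 2225$ ($a = 2 + 2223 = 2225$)
$z = 1179$ ($z = 1239 - 6 \cdot 10 = 1239 - 60 = 1179$)
$b = 3404$ ($b = 2225 + 1179 = 3404$)
$\sqrt{b + 32 \left(3 + 30\right)} = \sqrt{3404 + 32 \left(3 + 30\right)} = \sqrt{3404 + 32 \cdot 33} = \sqrt{3404 + 1056} = \sqrt{4460} = 2 \sqrt{1115}$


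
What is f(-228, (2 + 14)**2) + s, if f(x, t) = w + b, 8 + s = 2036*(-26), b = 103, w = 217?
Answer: -52624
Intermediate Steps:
s = -52944 (s = -8 + 2036*(-26) = -8 - 52936 = -52944)
f(x, t) = 320 (f(x, t) = 217 + 103 = 320)
f(-228, (2 + 14)**2) + s = 320 - 52944 = -52624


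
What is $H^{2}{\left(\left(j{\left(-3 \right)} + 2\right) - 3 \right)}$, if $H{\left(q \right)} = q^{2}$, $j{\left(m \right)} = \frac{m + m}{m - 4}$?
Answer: $\frac{1}{2401} \approx 0.00041649$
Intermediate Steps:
$j{\left(m \right)} = \frac{2 m}{-4 + m}$
$H^{2}{\left(\left(j{\left(-3 \right)} + 2\right) - 3 \right)} = \left(\left(\left(2 \left(-3\right) \frac{1}{-4 - 3} + 2\right) - 3\right)^{2}\right)^{2} = \left(\left(\left(2 \left(-3\right) \frac{1}{-7} + 2\right) - 3\right)^{2}\right)^{2} = \left(\left(\left(2 \left(-3\right) \left(- \frac{1}{7}\right) + 2\right) - 3\right)^{2}\right)^{2} = \left(\left(\left(\frac{6}{7} + 2\right) - 3\right)^{2}\right)^{2} = \left(\left(\frac{20}{7} - 3\right)^{2}\right)^{2} = \left(\left(- \frac{1}{7}\right)^{2}\right)^{2} = \left(\frac{1}{49}\right)^{2} = \frac{1}{2401}$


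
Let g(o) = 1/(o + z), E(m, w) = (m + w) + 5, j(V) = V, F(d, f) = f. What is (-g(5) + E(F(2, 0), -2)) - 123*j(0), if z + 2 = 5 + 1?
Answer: 26/9 ≈ 2.8889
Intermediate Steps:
z = 4 (z = -2 + (5 + 1) = -2 + 6 = 4)
E(m, w) = 5 + m + w
g(o) = 1/(4 + o) (g(o) = 1/(o + 4) = 1/(4 + o))
(-g(5) + E(F(2, 0), -2)) - 123*j(0) = (-1/(4 + 5) + (5 + 0 - 2)) - 123*0 = (-1/9 + 3) + 0 = (-1*⅑ + 3) + 0 = (-⅑ + 3) + 0 = 26/9 + 0 = 26/9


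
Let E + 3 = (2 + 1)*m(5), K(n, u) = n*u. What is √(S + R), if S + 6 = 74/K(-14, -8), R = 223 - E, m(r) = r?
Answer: √161238/28 ≈ 14.341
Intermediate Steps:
E = 12 (E = -3 + (2 + 1)*5 = -3 + 3*5 = -3 + 15 = 12)
R = 211 (R = 223 - 1*12 = 223 - 12 = 211)
S = -299/56 (S = -6 + 74/((-14*(-8))) = -6 + 74/112 = -6 + 74*(1/112) = -6 + 37/56 = -299/56 ≈ -5.3393)
√(S + R) = √(-299/56 + 211) = √(11517/56) = √161238/28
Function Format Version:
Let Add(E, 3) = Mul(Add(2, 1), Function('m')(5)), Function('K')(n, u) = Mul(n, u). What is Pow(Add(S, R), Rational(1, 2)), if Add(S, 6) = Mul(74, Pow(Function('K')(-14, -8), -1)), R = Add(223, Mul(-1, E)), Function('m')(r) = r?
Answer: Mul(Rational(1, 28), Pow(161238, Rational(1, 2))) ≈ 14.341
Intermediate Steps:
E = 12 (E = Add(-3, Mul(Add(2, 1), 5)) = Add(-3, Mul(3, 5)) = Add(-3, 15) = 12)
R = 211 (R = Add(223, Mul(-1, 12)) = Add(223, -12) = 211)
S = Rational(-299, 56) (S = Add(-6, Mul(74, Pow(Mul(-14, -8), -1))) = Add(-6, Mul(74, Pow(112, -1))) = Add(-6, Mul(74, Rational(1, 112))) = Add(-6, Rational(37, 56)) = Rational(-299, 56) ≈ -5.3393)
Pow(Add(S, R), Rational(1, 2)) = Pow(Add(Rational(-299, 56), 211), Rational(1, 2)) = Pow(Rational(11517, 56), Rational(1, 2)) = Mul(Rational(1, 28), Pow(161238, Rational(1, 2)))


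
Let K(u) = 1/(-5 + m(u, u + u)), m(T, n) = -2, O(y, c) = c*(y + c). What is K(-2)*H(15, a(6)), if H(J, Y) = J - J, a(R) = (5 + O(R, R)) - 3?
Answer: 0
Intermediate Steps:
O(y, c) = c*(c + y)
K(u) = -⅐ (K(u) = 1/(-5 - 2) = 1/(-7) = -⅐)
a(R) = 2 + 2*R² (a(R) = (5 + R*(R + R)) - 3 = (5 + R*(2*R)) - 3 = (5 + 2*R²) - 3 = 2 + 2*R²)
H(J, Y) = 0
K(-2)*H(15, a(6)) = -⅐*0 = 0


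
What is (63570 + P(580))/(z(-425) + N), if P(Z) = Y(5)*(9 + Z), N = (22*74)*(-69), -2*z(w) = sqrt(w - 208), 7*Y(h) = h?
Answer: -67089912560/117772464901 + 895870*I*sqrt(633)/353317394703 ≈ -0.56966 + 6.3794e-5*I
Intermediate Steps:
Y(h) = h/7
z(w) = -sqrt(-208 + w)/2 (z(w) = -sqrt(w - 208)/2 = -sqrt(-208 + w)/2)
N = -112332 (N = 1628*(-69) = -112332)
P(Z) = 45/7 + 5*Z/7 (P(Z) = ((1/7)*5)*(9 + Z) = 5*(9 + Z)/7 = 45/7 + 5*Z/7)
(63570 + P(580))/(z(-425) + N) = (63570 + (45/7 + (5/7)*580))/(-sqrt(-208 - 425)/2 - 112332) = (63570 + (45/7 + 2900/7))/(-I*sqrt(633)/2 - 112332) = (63570 + 2945/7)/(-I*sqrt(633)/2 - 112332) = 447935/(7*(-I*sqrt(633)/2 - 112332)) = 447935/(7*(-112332 - I*sqrt(633)/2))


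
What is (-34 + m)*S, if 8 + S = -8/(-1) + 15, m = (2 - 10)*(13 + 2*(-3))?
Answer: -1350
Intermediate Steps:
m = -56 (m = -8*(13 - 6) = -8*7 = -56)
S = 15 (S = -8 + (-8/(-1) + 15) = -8 + (-8*(-1) + 15) = -8 + (8 + 15) = -8 + 23 = 15)
(-34 + m)*S = (-34 - 56)*15 = -90*15 = -1350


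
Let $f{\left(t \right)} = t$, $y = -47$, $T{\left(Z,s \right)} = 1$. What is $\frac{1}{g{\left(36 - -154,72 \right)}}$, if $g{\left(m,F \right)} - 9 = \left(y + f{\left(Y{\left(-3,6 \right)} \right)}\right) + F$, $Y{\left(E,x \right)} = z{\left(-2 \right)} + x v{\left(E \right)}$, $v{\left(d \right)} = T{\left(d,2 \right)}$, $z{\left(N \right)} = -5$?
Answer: $\frac{1}{35} \approx 0.028571$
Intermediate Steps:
$v{\left(d \right)} = 1$
$Y{\left(E,x \right)} = -5 + x$ ($Y{\left(E,x \right)} = -5 + x 1 = -5 + x$)
$g{\left(m,F \right)} = -37 + F$ ($g{\left(m,F \right)} = 9 + \left(\left(-47 + \left(-5 + 6\right)\right) + F\right) = 9 + \left(\left(-47 + 1\right) + F\right) = 9 + \left(-46 + F\right) = -37 + F$)
$\frac{1}{g{\left(36 - -154,72 \right)}} = \frac{1}{-37 + 72} = \frac{1}{35}$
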